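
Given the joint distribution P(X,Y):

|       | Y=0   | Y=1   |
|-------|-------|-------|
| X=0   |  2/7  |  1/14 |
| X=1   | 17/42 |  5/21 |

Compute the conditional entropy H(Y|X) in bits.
0.8692 bits

H(Y|X) = H(X,Y) - H(X)

H(X,Y) = -Σ_{x,y} P(x,y) log₂ P(x,y). Per-cell terms -P(x,y)·log₂P(x,y):
  X=0: 0.51639, 0.27195
  X=1: 0.52816, 0.49295
Sum of the 4 terms: H(X,Y) = 1.80945 bits

Marginal of X (row sums):
  P(X=0) = 2/7 + 1/14 = 5/14
  P(X=1) = 17/42 + 5/21 = 9/14
H(X) = -[(5/14)·log₂(5/14) + (9/14)·log₂(9/14)]
  = 0.53051 + 0.40978 = 0.94029 bits

H(Y|X) = H(X,Y) - H(X) = 1.80945 - 0.94029 = 0.8692 bits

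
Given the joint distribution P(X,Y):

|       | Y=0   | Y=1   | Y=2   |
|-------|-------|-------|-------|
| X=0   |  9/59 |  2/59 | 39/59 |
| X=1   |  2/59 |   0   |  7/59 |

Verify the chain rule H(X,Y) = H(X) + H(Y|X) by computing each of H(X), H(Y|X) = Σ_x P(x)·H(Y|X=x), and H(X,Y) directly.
H(X) = 0.6162 bits, H(Y|X) = 0.8883 bits, H(X,Y) = 1.5045 bits

Marginal of X (row sums):
  P(X=0) = 9/59 + 2/59 + 39/59 = 50/59
  P(X=1) = 2/59 + 0 + 7/59 = 9/59
H(X) = -[(50/59)·log₂(50/59) + (9/59)·log₂(9/59)]
  = 0.20236 + 0.41380 = 0.6162 bits

H(Y|X) = Σ_x P(x)·H(Y|X=x):
  X=0: P(X=0) = 50/59, P(Y|X=0) = (9/50, 1/25, 39/50) → H(Y|X=0) = 0.91066
  X=1: P(X=1) = 9/59, P(Y|X=1) = (2/9, 0, 7/9) → H(Y|X=1) = 0.76420
H(Y|X) = (50/59)·0.91066 + (9/59)·0.76420 = 0.8883 bits

H(X,Y) = -Σ_{x,y} P(x,y) log₂ P(x,y). Per-cell terms -P(x,y)·log₂P(x,y):
  X=0: 0.41380, 0.16551, 0.39479
  X=1: 0.16551, 0.00000, 0.36486
  (cells with P = 0 contribute 0)
Sum of the 6 terms: H(X,Y) = 1.5045 bits

Chain rule check:
  H(X) + H(Y|X) = 0.6162 + 0.8883 = 1.5045 bits
  H(X,Y) = 1.5045 bits
✓ Chain rule verified.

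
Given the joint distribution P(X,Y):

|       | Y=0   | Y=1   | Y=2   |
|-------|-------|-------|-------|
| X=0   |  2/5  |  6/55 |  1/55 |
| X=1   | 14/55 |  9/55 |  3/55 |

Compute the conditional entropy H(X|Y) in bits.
0.9548 bits

H(X|Y) = H(X,Y) - H(Y)

H(X,Y) = -Σ_{x,y} P(x,y) log₂ P(x,y). Per-cell terms -P(x,y)·log₂P(x,y):
  X=0: 0.52877, 0.34870, 0.10512
  X=1: 0.50247, 0.42733, 0.22889
Sum of the 6 terms: H(X,Y) = 2.14128 bits

Marginal of Y (column sums):
  P(Y=0) = 2/5 + 14/55 = 36/55
  P(Y=1) = 6/55 + 9/55 = 3/11
  P(Y=2) = 1/55 + 3/55 = 4/55
H(Y) = -[(36/55)·log₂(36/55) + (3/11)·log₂(3/11) + (4/55)·log₂(4/55)]
  = 0.40021 + 0.51122 + 0.27501 = 1.18644 bits

H(X|Y) = H(X,Y) - H(Y) = 2.14128 - 1.18644 = 0.9548 bits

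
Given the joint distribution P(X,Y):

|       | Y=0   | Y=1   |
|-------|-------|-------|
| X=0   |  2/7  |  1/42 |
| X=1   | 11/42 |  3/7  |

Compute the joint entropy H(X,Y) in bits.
1.6749 bits

H(X,Y) = -Σ_{x,y} P(x,y) log₂ P(x,y). Per-cell terms -P(x,y)·log₂P(x,y):
  X=0: 0.5164, 0.1284
  X=1: 0.5062, 0.5239
Sum of the 4 terms: H(X,Y) = 1.6749 bits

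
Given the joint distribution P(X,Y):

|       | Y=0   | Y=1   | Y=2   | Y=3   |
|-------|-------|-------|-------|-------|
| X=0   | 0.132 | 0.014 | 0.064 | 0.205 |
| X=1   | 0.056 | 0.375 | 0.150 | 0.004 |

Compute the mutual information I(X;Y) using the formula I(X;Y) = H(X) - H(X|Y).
0.5100 bits

I(X;Y) = H(X) - H(X|Y)

Marginal of X (row sums):
  P(X=0) = 0.132 + 0.014 + 0.064 + 0.205 = 0.415
  P(X=1) = 0.056 + 0.375 + 0.150 + 0.004 = 0.585
H(X) = -[0.415·log₂(0.415) + 0.585·log₂(0.585)]
  = 0.5266 + 0.4525 = 0.9791 bits

Marginal of Y (column sums):
  P(Y=0) = 0.132 + 0.056 = 0.188
  P(Y=1) = 0.014 + 0.375 = 0.389
  P(Y=2) = 0.064 + 0.150 = 0.214
  P(Y=3) = 0.205 + 0.004 = 0.209
H(X|Y) = Σ_y P(y)·H(X|Y=y):
  Y=0: P(Y=0) = 0.188, P(X|Y=0) = (33/47, 14/47) → H(X|Y=0) = 0.8787
  Y=1: P(Y=1) = 0.389, P(X|Y=1) = (14/389, 375/389) → H(X|Y=1) = 0.2236
  Y=2: P(Y=2) = 0.214, P(X|Y=2) = (32/107, 75/107) → H(X|Y=2) = 0.8801
  Y=3: P(Y=3) = 0.209, P(X|Y=3) = (205/209, 4/209) → H(X|Y=3) = 0.1366
H(X|Y) = 0.188·0.8787 + 0.389·0.2236 + 0.214·0.8801 + 0.209·0.1366 = 0.4691 bits

I(X;Y) = H(X) - H(X|Y) = 0.9791 - 0.4691 = 0.5100 bits

Cross-check via I(X;Y) = H(X) + H(Y) - H(X,Y): computing H(Y) from the column sums and H(X,Y) from the 8 cells in the same way gives H(Y) = 1.9312 bits and H(X,Y) = 2.4003 bits, so
I(X;Y) = 0.9791 + 1.9312 - 2.4003 = 0.5100 bits ✓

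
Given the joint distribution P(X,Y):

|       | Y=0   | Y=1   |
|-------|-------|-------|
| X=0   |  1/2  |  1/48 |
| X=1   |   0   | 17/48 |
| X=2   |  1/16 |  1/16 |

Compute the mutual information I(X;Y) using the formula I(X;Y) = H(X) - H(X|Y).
0.7375 bits

I(X;Y) = H(X) - H(X|Y)

Marginal of X (row sums):
  P(X=0) = 1/2 + 1/48 = 25/48
  P(X=1) = 0 + 17/48 = 17/48
  P(X=2) = 1/16 + 1/16 = 1/8
H(X) = -[(25/48)·log₂(25/48) + (17/48)·log₂(17/48) + (1/8)·log₂(1/8)]
  = 0.49016 + 0.53036 + 0.37500 = 1.3955 bits

Marginal of Y (column sums):
  P(Y=0) = 1/2 + 0 + 1/16 = 9/16
  P(Y=1) = 1/48 + 17/48 + 1/16 = 7/16
H(X|Y) = Σ_y P(y)·H(X|Y=y):
  Y=0: P(Y=0) = 9/16, P(X|Y=0) = (8/9, 0, 1/9) → H(X|Y=0) = 0.50326
  Y=1: P(Y=1) = 7/16, P(X|Y=1) = (1/21, 17/21, 1/7) → H(X|Y=1) = 0.85700
H(X|Y) = (9/16)·0.50326 + (7/16)·0.85700 = 0.6580 bits

I(X;Y) = H(X) - H(X|Y) = 1.3955 - 0.6580 = 0.7375 bits

Cross-check via I(X;Y) = H(X) + H(Y) - H(X,Y): computing H(Y) from the column sums and H(X,Y) from the 6 cells in the same way gives H(Y) = 0.9887 bits and H(X,Y) = 1.6467 bits, so
I(X;Y) = 1.3955 + 0.9887 - 1.6467 = 0.7375 bits ✓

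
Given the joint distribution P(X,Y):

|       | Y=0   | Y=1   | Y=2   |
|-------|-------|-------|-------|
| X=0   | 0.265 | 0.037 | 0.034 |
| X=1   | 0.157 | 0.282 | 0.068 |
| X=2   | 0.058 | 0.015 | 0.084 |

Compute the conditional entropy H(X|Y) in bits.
1.1889 bits

H(X|Y) = H(X,Y) - H(Y)

H(X,Y) = -Σ_{x,y} P(x,y) log₂ P(x,y). Per-cell terms -P(x,y)·log₂P(x,y):
  X=0: 0.507723, 0.175984, 0.165863
  X=1: 0.419373, 0.514998, 0.263726
  X=2: 0.238253, 0.090883, 0.300171
Sum of the 9 terms: H(X,Y) = 2.67697 bits

Marginal of Y (column sums):
  P(Y=0) = 0.265 + 0.157 + 0.058 = 0.480
  P(Y=1) = 0.037 + 0.282 + 0.015 = 0.334
  P(Y=2) = 0.034 + 0.068 + 0.084 = 0.186
H(Y) = -[0.480·log₂(0.480) + 0.334·log₂(0.334) + 0.186·log₂(0.186)]
  = 0.508269 + 0.528415 + 0.451352 = 1.48804 bits

H(X|Y) = H(X,Y) - H(Y) = 2.67697 - 1.48804 = 1.1889 bits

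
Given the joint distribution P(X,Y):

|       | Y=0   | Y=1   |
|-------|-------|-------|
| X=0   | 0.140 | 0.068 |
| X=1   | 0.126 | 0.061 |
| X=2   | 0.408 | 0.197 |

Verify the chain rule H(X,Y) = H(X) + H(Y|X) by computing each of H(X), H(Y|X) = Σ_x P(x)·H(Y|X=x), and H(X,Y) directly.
H(X) = 1.3621 bits, H(Y|X) = 0.9108 bits, H(X,Y) = 2.2729 bits

Marginal of X (row sums):
  P(X=0) = 0.140 + 0.068 = 0.208
  P(X=1) = 0.126 + 0.061 = 0.187
  P(X=2) = 0.408 + 0.197 = 0.605
H(X) = -[0.208·log₂(0.208) + 0.187·log₂(0.187) + 0.605·log₂(0.605)]
  = 0.4712 + 0.4523 + 0.4386 = 1.3621 bits

H(Y|X) = Σ_x P(x)·H(Y|X=x):
  X=0: P(X=0) = 0.208, P(Y|X=0) = (35/52, 17/52) → H(Y|X=0) = 0.9118
  X=1: P(X=1) = 0.187, P(Y|X=1) = (126/187, 61/187) → H(Y|X=1) = 0.9110
  X=2: P(X=2) = 0.605, P(Y|X=2) = (408/605, 197/605) → H(Y|X=2) = 0.9104
H(Y|X) = 0.208·0.9118 + 0.187·0.9110 + 0.605·0.9104 = 0.9108 bits

H(X,Y) = -Σ_{x,y} P(x,y) log₂ P(x,y). Per-cell terms -P(x,y)·log₂P(x,y):
  X=0: 0.3971, 0.2637
  X=1: 0.3766, 0.2461
  X=2: 0.5277, 0.4617
Sum of the 6 terms: H(X,Y) = 2.2729 bits

Chain rule check:
  H(X) + H(Y|X) = 1.3621 + 0.9108 = 2.2729 bits
  H(X,Y) = 2.2729 bits
✓ Chain rule verified.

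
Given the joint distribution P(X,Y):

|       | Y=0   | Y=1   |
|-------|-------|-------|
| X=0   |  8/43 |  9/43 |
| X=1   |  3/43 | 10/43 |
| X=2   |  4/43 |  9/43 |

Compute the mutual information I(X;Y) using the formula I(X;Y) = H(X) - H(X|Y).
0.0338 bits

I(X;Y) = H(X) - H(X|Y)

Marginal of X (row sums):
  P(X=0) = 8/43 + 9/43 = 17/43
  P(X=1) = 3/43 + 10/43 = 13/43
  P(X=2) = 4/43 + 9/43 = 13/43
H(X) = -[(17/43)·log₂(17/43) + (13/43)·log₂(13/43) + (13/43)·log₂(13/43)]
  = 0.52929 + 0.52176 + 0.52176 = 1.5728 bits

Marginal of Y (column sums):
  P(Y=0) = 8/43 + 3/43 + 4/43 = 15/43
  P(Y=1) = 9/43 + 10/43 + 9/43 = 28/43
H(X|Y) = Σ_y P(y)·H(X|Y=y):
  Y=0: P(Y=0) = 15/43, P(X|Y=0) = (8/15, 1/5, 4/15) → H(X|Y=0) = 1.45656
  Y=1: P(Y=1) = 28/43, P(X|Y=1) = (9/28, 5/14, 9/28) → H(X|Y=1) = 1.58314
H(X|Y) = (15/43)·1.45656 + (28/43)·1.58314 = 1.5390 bits

I(X;Y) = H(X) - H(X|Y) = 1.5728 - 1.5390 = 0.0338 bits

Cross-check via I(X;Y) = H(X) + H(Y) - H(X,Y): computing H(Y) from the column sums and H(X,Y) from the 6 cells in the same way gives H(Y) = 0.9330 bits and H(X,Y) = 2.4720 bits, so
I(X;Y) = 1.5728 + 0.9330 - 2.4720 = 0.0338 bits ✓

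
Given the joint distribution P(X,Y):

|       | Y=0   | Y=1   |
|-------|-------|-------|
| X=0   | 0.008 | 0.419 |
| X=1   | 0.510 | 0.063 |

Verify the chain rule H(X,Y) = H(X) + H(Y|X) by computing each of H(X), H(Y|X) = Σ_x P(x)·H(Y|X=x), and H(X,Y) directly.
H(X) = 0.9846 bits, H(Y|X) = 0.3437 bits, H(X,Y) = 1.3283 bits

Marginal of X (row sums):
  P(X=0) = 0.008 + 0.419 = 0.427
  P(X=1) = 0.510 + 0.063 = 0.573
H(X) = -[0.427·log₂(0.427) + 0.573·log₂(0.573)]
  = 0.52422 + 0.46034 = 0.9846 bits

H(Y|X) = Σ_x P(x)·H(Y|X=x):
  X=0: P(X=0) = 0.427, P(Y|X=0) = (8/427, 419/427) → H(Y|X=0) = 0.13428
  X=1: P(X=1) = 0.573, P(Y|X=1) = (170/191, 21/191) → H(Y|X=1) = 0.49976
H(Y|X) = 0.427·0.13428 + 0.573·0.49976 = 0.3437 bits

H(X,Y) = -Σ_{x,y} P(x,y) log₂ P(x,y). Per-cell terms -P(x,y)·log₂P(x,y):
  X=0: 0.05573, 0.52584
  X=1: 0.49543, 0.25128
Sum of the 4 terms: H(X,Y) = 1.3283 bits

Chain rule check:
  H(X) + H(Y|X) = 0.9846 + 0.3437 = 1.3283 bits
  H(X,Y) = 1.3283 bits
✓ Chain rule verified.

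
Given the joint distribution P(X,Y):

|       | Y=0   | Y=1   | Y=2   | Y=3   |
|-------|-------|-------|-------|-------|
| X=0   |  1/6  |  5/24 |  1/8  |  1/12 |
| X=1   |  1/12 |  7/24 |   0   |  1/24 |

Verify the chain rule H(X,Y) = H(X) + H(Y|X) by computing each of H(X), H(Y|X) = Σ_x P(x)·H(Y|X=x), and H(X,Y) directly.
H(X) = 0.9799 bits, H(Y|X) = 1.6044 bits, H(X,Y) = 2.5843 bits

Marginal of X (row sums):
  P(X=0) = 1/6 + 5/24 + 1/8 + 1/12 = 7/12
  P(X=1) = 1/12 + 7/24 + 0 + 1/24 = 5/12
H(X) = -[(7/12)·log₂(7/12) + (5/12)·log₂(5/12)]
  = 0.45360 + 0.52626 = 0.9799 bits

H(Y|X) = Σ_x P(x)·H(Y|X=x):
  X=0: P(X=0) = 7/12, P(Y|X=0) = (2/7, 5/14, 3/14, 1/7) → H(Y|X=0) = 1.92417
  X=1: P(X=1) = 5/12, P(Y|X=1) = (1/5, 7/10, 0, 1/10) → H(Y|X=1) = 1.15678
H(Y|X) = (7/12)·1.92417 + (5/12)·1.15678 = 1.6044 bits

H(X,Y) = -Σ_{x,y} P(x,y) log₂ P(x,y). Per-cell terms -P(x,y)·log₂P(x,y):
  X=0: 0.43083, 0.47147, 0.37500, 0.29875
  X=1: 0.29875, 0.51847, 0.00000, 0.19104
  (cells with P = 0 contribute 0)
Sum of the 8 terms: H(X,Y) = 2.5843 bits

Chain rule check:
  H(X) + H(Y|X) = 0.9799 + 1.6044 = 2.5843 bits
  H(X,Y) = 2.5843 bits
✓ Chain rule verified.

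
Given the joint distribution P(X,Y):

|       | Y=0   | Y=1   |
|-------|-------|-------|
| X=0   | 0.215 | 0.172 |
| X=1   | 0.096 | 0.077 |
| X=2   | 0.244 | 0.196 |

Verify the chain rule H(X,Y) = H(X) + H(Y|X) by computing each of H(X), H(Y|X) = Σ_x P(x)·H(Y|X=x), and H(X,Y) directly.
H(X) = 1.4891 bits, H(Y|X) = 0.9913 bits, H(X,Y) = 2.4803 bits

Marginal of X (row sums):
  P(X=0) = 0.215 + 0.172 = 0.387
  P(X=1) = 0.096 + 0.077 = 0.173
  P(X=2) = 0.244 + 0.196 = 0.440
H(X) = -[0.387·log₂(0.387) + 0.173·log₂(0.173) + 0.440·log₂(0.440)]
  = 0.53003 + 0.43789 + 0.52115 = 1.4891 bits

H(Y|X) = Σ_x P(x)·H(Y|X=x):
  X=0: P(X=0) = 0.387, P(Y|X=0) = (5/9, 4/9) → H(Y|X=0) = 0.99108
  X=1: P(X=1) = 0.173, P(Y|X=1) = (96/173, 77/173) → H(Y|X=1) = 0.99128
  X=2: P(X=2) = 0.440, P(Y|X=2) = (61/110, 49/110) → H(Y|X=2) = 0.99140
H(Y|X) = 0.387·0.99108 + 0.173·0.99128 + 0.440·0.99140 = 0.9913 bits

H(X,Y) = -Σ_{x,y} P(x,y) log₂ P(x,y). Per-cell terms -P(x,y)·log₂P(x,y):
  X=0: 0.47678, 0.43680
  X=1: 0.32456, 0.28482
  X=2: 0.49655, 0.46081
Sum of the 6 terms: H(X,Y) = 2.4803 bits

Chain rule check:
  H(X) + H(Y|X) = 1.4891 + 0.9913 = 2.4804 bits
  H(X,Y) = 2.4803 bits
✓ Chain rule verified (Δ = 0.0001 is 4-dp rounding noise: each of the three values was rounded independently).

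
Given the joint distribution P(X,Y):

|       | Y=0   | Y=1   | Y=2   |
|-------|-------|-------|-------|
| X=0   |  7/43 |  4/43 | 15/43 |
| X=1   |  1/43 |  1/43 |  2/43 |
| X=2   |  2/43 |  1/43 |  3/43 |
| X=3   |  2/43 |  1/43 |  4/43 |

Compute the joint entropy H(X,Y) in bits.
2.9842 bits

H(X,Y) = -Σ_{x,y} P(x,y) log₂ P(x,y). Per-cell terms -P(x,y)·log₂P(x,y):
  X=0: 0.4263, 0.3187, 0.5300
  X=1: 0.1262, 0.1262, 0.2059
  X=2: 0.2059, 0.1262, 0.2680
  X=3: 0.2059, 0.1262, 0.3187
Sum of the 12 terms: H(X,Y) = 2.9842 bits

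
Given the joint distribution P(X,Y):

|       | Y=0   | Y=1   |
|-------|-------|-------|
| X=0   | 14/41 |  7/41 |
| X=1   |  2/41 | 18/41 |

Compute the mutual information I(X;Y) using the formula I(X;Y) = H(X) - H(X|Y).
0.2658 bits

I(X;Y) = H(X) - H(X|Y)

Marginal of X (row sums):
  P(X=0) = 14/41 + 7/41 = 21/41
  P(X=1) = 2/41 + 18/41 = 20/41
H(X) = -[(21/41)·log₂(21/41) + (20/41)·log₂(20/41)]
  = 0.49439 + 0.50518 = 0.99957 bits

Marginal of Y (column sums):
  P(Y=0) = 14/41 + 2/41 = 16/41
  P(Y=1) = 7/41 + 18/41 = 25/41
H(X|Y) = Σ_y P(y)·H(X|Y=y):
  Y=0: P(Y=0) = 16/41, P(X|Y=0) = (7/8, 1/8) → H(X|Y=0) = 0.54356
  Y=1: P(Y=1) = 25/41, P(X|Y=1) = (7/25, 18/25) → H(X|Y=1) = 0.85545
H(X|Y) = (16/41)·0.54356 + (25/41)·0.85545 = 0.73374 bits

I(X;Y) = H(X) - H(X|Y) = 0.99957 - 0.73374 = 0.2658 bits

Cross-check via I(X;Y) = H(X) + H(Y) - H(X,Y): computing H(Y) from the column sums and H(X,Y) from the 4 cells in the same way gives H(Y) = 0.96496 bits and H(X,Y) = 1.69870 bits, so
I(X;Y) = 0.99957 + 0.96496 - 1.69870 = 0.2658 bits ✓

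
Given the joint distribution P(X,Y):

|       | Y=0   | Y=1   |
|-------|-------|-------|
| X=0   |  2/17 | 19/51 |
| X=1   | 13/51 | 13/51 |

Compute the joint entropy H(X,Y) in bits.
1.8993 bits

H(X,Y) = -Σ_{x,y} P(x,y) log₂ P(x,y). Per-cell terms -P(x,y)·log₂P(x,y):
  X=0: 0.3632, 0.5307
  X=1: 0.5027, 0.5027
Sum of the 4 terms: H(X,Y) = 1.8993 bits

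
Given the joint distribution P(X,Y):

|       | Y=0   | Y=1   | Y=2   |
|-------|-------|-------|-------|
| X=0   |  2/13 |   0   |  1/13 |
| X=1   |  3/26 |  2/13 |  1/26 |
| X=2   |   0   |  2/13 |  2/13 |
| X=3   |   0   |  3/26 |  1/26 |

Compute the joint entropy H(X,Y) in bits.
3.0270 bits

H(X,Y) = -Σ_{x,y} P(x,y) log₂ P(x,y). Per-cell terms -P(x,y)·log₂P(x,y):
  X=0: 0.41545, 0.00000, 0.28465
  X=1: 0.35948, 0.41545, 0.18079
  X=2: 0.00000, 0.41545, 0.41545
  X=3: 0.00000, 0.35948, 0.18079
  (cells with P = 0 contribute 0)
Sum of the 12 terms: H(X,Y) = 3.0270 bits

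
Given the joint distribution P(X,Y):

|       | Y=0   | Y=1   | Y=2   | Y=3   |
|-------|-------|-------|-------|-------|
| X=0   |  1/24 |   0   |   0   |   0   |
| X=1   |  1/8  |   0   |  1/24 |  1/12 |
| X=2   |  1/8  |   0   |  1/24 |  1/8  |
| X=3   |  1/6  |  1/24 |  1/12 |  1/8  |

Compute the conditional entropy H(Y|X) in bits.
1.5567 bits

H(Y|X) = H(X,Y) - H(X)

H(X,Y) = -Σ_{x,y} P(x,y) log₂ P(x,y). Per-cell terms -P(x,y)·log₂P(x,y):
  X=0: 0.19104, 0.00000, 0.00000, 0.00000
  X=1: 0.37500, 0.00000, 0.19104, 0.29875
  X=2: 0.37500, 0.00000, 0.19104, 0.37500
  X=3: 0.43083, 0.19104, 0.29875, 0.37500
  (cells with P = 0 contribute 0)
Sum of the 16 terms: H(X,Y) = 3.2925 bits

Marginal of X (row sums):
  P(X=0) = 1/24 + 0 + 0 + 0 = 1/24
  P(X=1) = 1/8 + 0 + 1/24 + 1/12 = 1/4
  P(X=2) = 1/8 + 0 + 1/24 + 1/8 = 7/24
  P(X=3) = 1/6 + 1/24 + 1/12 + 1/8 = 5/12
H(X) = -[(1/24)·log₂(1/24) + (1/4)·log₂(1/4) + (7/24)·log₂(7/24) + (5/12)·log₂(5/12)]
  = 0.19104 + 0.50000 + 0.51847 + 0.52626 = 1.7358 bits

H(Y|X) = H(X,Y) - H(X) = 3.2925 - 1.7358 = 1.5567 bits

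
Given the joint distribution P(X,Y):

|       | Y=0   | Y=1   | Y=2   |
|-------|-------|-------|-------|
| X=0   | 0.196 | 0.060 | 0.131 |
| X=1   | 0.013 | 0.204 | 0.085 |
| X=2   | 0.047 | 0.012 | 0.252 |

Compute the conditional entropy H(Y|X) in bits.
1.1493 bits

H(Y|X) = H(X,Y) - H(X)

H(X,Y) = -Σ_{x,y} P(x,y) log₂ P(x,y). Per-cell terms -P(x,y)·log₂P(x,y):
  X=0: 0.46081, 0.24353, 0.38414
  X=1: 0.08145, 0.46785, 0.30229
  X=2: 0.20733, 0.07657, 0.50110
Sum of the 9 terms: H(X,Y) = 2.72507 bits

Marginal of X (row sums):
  P(X=0) = 0.196 + 0.060 + 0.131 = 0.387
  P(X=1) = 0.013 + 0.204 + 0.085 = 0.302
  P(X=2) = 0.047 + 0.012 + 0.252 = 0.311
H(X) = -[0.387·log₂(0.387) + 0.302·log₂(0.302) + 0.311·log₂(0.311)]
  = 0.53003 + 0.52167 + 0.52404 = 1.57574 bits

H(Y|X) = H(X,Y) - H(X) = 2.72507 - 1.57574 = 1.1493 bits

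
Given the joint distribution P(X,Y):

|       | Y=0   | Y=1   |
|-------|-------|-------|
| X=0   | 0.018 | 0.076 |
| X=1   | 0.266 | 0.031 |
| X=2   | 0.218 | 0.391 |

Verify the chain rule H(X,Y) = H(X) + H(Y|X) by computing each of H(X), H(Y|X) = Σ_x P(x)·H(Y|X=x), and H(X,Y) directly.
H(X) = 1.2766 bits, H(Y|X) = 0.7827 bits, H(X,Y) = 2.0592 bits

Marginal of X (row sums):
  P(X=0) = 0.018 + 0.076 = 0.094
  P(X=1) = 0.266 + 0.031 = 0.297
  P(X=2) = 0.218 + 0.391 = 0.609
H(X) = -[0.094·log₂(0.094) + 0.297·log₂(0.297) + 0.609·log₂(0.609)]
  = 0.32065 + 0.52019 + 0.43573 = 1.2766 bits

H(Y|X) = Σ_x P(x)·H(Y|X=x):
  X=0: P(X=0) = 0.094, P(Y|X=0) = (9/47, 38/47) → H(Y|X=0) = 0.70458
  X=1: P(X=1) = 0.297, P(Y|X=1) = (266/297, 31/297) → H(Y|X=1) = 0.48272
  X=2: P(X=2) = 0.609, P(Y|X=2) = (218/609, 391/609) → H(Y|X=2) = 0.94098
H(Y|X) = 0.094·0.70458 + 0.297·0.48272 + 0.609·0.94098 = 0.7827 bits

H(X,Y) = -Σ_{x,y} P(x,y) log₂ P(x,y). Per-cell terms -P(x,y)·log₂P(x,y):
  X=0: 0.10433, 0.28256
  X=1: 0.50819, 0.15536
  X=2: 0.47908, 0.52971
Sum of the 6 terms: H(X,Y) = 2.0592 bits

Chain rule check:
  H(X) + H(Y|X) = 1.2766 + 0.7827 = 2.0593 bits
  H(X,Y) = 2.0592 bits
✓ Chain rule verified (Δ = 0.0001 is 4-dp rounding noise: each of the three values was rounded independently).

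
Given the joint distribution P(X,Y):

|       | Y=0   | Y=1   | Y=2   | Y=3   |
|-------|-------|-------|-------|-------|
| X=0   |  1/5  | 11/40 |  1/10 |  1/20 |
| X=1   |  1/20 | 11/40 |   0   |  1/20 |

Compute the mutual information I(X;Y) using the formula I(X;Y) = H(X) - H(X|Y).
0.1240 bits

I(X;Y) = H(X) - H(X|Y)

Marginal of X (row sums):
  P(X=0) = 1/5 + 11/40 + 1/10 + 1/20 = 5/8
  P(X=1) = 1/20 + 11/40 + 0 + 1/20 = 3/8
H(X) = -[(5/8)·log₂(5/8) + (3/8)·log₂(3/8)]
  = 0.423795 + 0.530639 = 0.954434 bits

Marginal of Y (column sums):
  P(Y=0) = 1/5 + 1/20 = 1/4
  P(Y=1) = 11/40 + 11/40 = 11/20
  P(Y=2) = 1/10 + 0 = 1/10
  P(Y=3) = 1/20 + 1/20 = 1/10
H(X|Y) = Σ_y P(y)·H(X|Y=y):
  Y=0: P(Y=0) = 1/4, P(X|Y=0) = (4/5, 1/5) → H(X|Y=0) = 0.721928
  Y=1: P(Y=1) = 11/20, P(X|Y=1) = (1/2, 1/2) → H(X|Y=1) = 1.000000
  Y=2: P(Y=2) = 1/10, P(X|Y=2) = (1, 0) → H(X|Y=2) = 0.000000
  Y=3: P(Y=3) = 1/10, P(X|Y=3) = (1/2, 1/2) → H(X|Y=3) = 1.000000
H(X|Y) = (1/4)·0.721928 + (11/20)·1.000000 + (1/10)·0.000000 + (1/10)·1.000000 = 0.830482 bits

I(X;Y) = H(X) - H(X|Y) = 0.954434 - 0.830482 = 0.1240 bits

Cross-check via I(X;Y) = H(X) + H(Y) - H(X,Y): computing H(Y) from the column sums and H(X,Y) from the 8 cells in the same way gives H(Y) = 1.638759 bits and H(X,Y) = 2.469241 bits, so
I(X;Y) = 0.954434 + 1.638759 - 2.469241 = 0.1240 bits ✓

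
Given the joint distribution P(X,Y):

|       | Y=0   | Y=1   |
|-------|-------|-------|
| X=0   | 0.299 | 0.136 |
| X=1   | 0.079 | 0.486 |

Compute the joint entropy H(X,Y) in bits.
1.7075 bits

H(X,Y) = -Σ_{x,y} P(x,y) log₂ P(x,y). Per-cell terms -P(x,y)·log₂P(x,y):
  X=0: 0.5208, 0.3915
  X=1: 0.2893, 0.5059
Sum of the 4 terms: H(X,Y) = 1.7075 bits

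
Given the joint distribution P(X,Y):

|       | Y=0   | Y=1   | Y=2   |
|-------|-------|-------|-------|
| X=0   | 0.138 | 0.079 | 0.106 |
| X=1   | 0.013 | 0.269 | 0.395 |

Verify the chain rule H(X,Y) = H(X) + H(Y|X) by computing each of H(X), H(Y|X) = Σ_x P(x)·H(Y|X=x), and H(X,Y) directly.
H(X) = 0.9076 bits, H(Y|X) = 1.2396 bits, H(X,Y) = 2.1472 bits

Marginal of X (row sums):
  P(X=0) = 0.138 + 0.079 + 0.106 = 0.323
  P(X=1) = 0.013 + 0.269 + 0.395 = 0.677
H(X) = -[0.323·log₂(0.323) + 0.677·log₂(0.677)]
  = 0.526617 + 0.380997 = 0.9076 bits

H(Y|X) = Σ_x P(x)·H(Y|X=x):
  X=0: P(X=0) = 0.323, P(Y|X=0) = (138/323, 79/323, 106/323) → H(Y|X=0) = 1.548596
  X=1: P(X=1) = 0.677, P(Y|X=1) = (13/677, 269/677, 395/677) → H(Y|X=1) = 1.092105
H(Y|X) = 0.323·1.548596 + 0.677·1.092105 = 1.2396 bits

H(X,Y) = -Σ_{x,y} P(x,y) log₂ P(x,y). Per-cell terms -P(x,y)·log₂P(x,y):
  X=0: 0.394302, 0.289298, 0.343214
  X=1: 0.081449, 0.509573, 0.529330
Sum of the 6 terms: H(X,Y) = 2.1472 bits

Chain rule check:
  H(X) + H(Y|X) = 0.9076 + 1.2396 = 2.1472 bits
  H(X,Y) = 2.1472 bits
✓ Chain rule verified.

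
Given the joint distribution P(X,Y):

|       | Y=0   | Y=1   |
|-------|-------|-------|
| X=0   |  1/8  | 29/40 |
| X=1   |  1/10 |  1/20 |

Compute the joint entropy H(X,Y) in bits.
1.2597 bits

H(X,Y) = -Σ_{x,y} P(x,y) log₂ P(x,y). Per-cell terms -P(x,y)·log₂P(x,y):
  X=0: 0.3750, 0.3364
  X=1: 0.3322, 0.2161
Sum of the 4 terms: H(X,Y) = 1.2597 bits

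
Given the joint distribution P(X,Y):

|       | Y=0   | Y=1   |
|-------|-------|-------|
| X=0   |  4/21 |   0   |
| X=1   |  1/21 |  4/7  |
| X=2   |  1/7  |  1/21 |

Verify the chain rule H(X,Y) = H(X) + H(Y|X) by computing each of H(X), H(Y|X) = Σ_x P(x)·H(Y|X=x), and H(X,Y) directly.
H(X) = 1.3397 bits, H(Y|X) = 0.3967 bits, H(X,Y) = 1.7364 bits

Marginal of X (row sums):
  P(X=0) = 4/21 + 0 = 4/21
  P(X=1) = 1/21 + 4/7 = 13/21
  P(X=2) = 1/7 + 1/21 = 4/21
H(X) = -[(4/21)·log₂(4/21) + (13/21)·log₂(13/21) + (4/21)·log₂(4/21)]
  = 0.45568 + 0.42831 + 0.45568 = 1.3397 bits

H(Y|X) = Σ_x P(x)·H(Y|X=x):
  X=0: P(X=0) = 4/21, P(Y|X=0) = (1, 0) → H(Y|X=0) = 0.00000
  X=1: P(X=1) = 13/21, P(Y|X=1) = (1/13, 12/13) → H(Y|X=1) = 0.39124
  X=2: P(X=2) = 4/21, P(Y|X=2) = (3/4, 1/4) → H(Y|X=2) = 0.81128
H(Y|X) = (4/21)·0.00000 + (13/21)·0.39124 + (4/21)·0.81128 = 0.3967 bits

H(X,Y) = -Σ_{x,y} P(x,y) log₂ P(x,y). Per-cell terms -P(x,y)·log₂P(x,y):
  X=0: 0.45568, 0.00000
  X=1: 0.20916, 0.46135
  X=2: 0.40105, 0.20916
  (cells with P = 0 contribute 0)
Sum of the 6 terms: H(X,Y) = 1.7364 bits

Chain rule check:
  H(X) + H(Y|X) = 1.3397 + 0.3967 = 1.7364 bits
  H(X,Y) = 1.7364 bits
✓ Chain rule verified.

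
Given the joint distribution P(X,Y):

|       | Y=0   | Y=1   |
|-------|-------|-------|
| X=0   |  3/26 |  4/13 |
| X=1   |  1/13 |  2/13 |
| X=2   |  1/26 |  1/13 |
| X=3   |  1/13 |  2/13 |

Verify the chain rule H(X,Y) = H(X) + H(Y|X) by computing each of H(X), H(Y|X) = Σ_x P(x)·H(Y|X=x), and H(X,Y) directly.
H(X) = 1.8609 bits, H(Y|X) = 0.8874 bits, H(X,Y) = 2.7483 bits

Marginal of X (row sums):
  P(X=0) = 3/26 + 4/13 = 11/26
  P(X=1) = 1/13 + 2/13 = 3/13
  P(X=2) = 1/26 + 1/13 = 3/26
  P(X=3) = 1/13 + 2/13 = 3/13
H(X) = -[(11/26)·log₂(11/26) + (3/13)·log₂(3/13) + (3/26)·log₂(3/26) + (3/13)·log₂(3/13)]
  = 0.52504 + 0.48819 + 0.35948 + 0.48819 = 1.8609 bits

H(Y|X) = Σ_x P(x)·H(Y|X=x):
  X=0: P(X=0) = 11/26, P(Y|X=0) = (3/11, 8/11) → H(Y|X=0) = 0.84535
  X=1: P(X=1) = 3/13, P(Y|X=1) = (1/3, 2/3) → H(Y|X=1) = 0.91830
  X=2: P(X=2) = 3/26, P(Y|X=2) = (1/3, 2/3) → H(Y|X=2) = 0.91830
  X=3: P(X=3) = 3/13, P(Y|X=3) = (1/3, 2/3) → H(Y|X=3) = 0.91830
H(Y|X) = (11/26)·0.84535 + (3/13)·0.91830 + (3/26)·0.91830 + (3/13)·0.91830 = 0.8874 bits

H(X,Y) = -Σ_{x,y} P(x,y) log₂ P(x,y). Per-cell terms -P(x,y)·log₂P(x,y):
  X=0: 0.35948, 0.52321
  X=1: 0.28465, 0.41545
  X=2: 0.18079, 0.28465
  X=3: 0.28465, 0.41545
Sum of the 8 terms: H(X,Y) = 2.7483 bits

Chain rule check:
  H(X) + H(Y|X) = 1.8609 + 0.8874 = 2.7483 bits
  H(X,Y) = 2.7483 bits
✓ Chain rule verified.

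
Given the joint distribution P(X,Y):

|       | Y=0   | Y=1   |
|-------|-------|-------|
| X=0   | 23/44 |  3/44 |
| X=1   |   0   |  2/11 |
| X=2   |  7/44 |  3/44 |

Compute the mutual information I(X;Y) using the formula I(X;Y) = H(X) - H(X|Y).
0.3972 bits

I(X;Y) = H(X) - H(X|Y)

Marginal of X (row sums):
  P(X=0) = 23/44 + 3/44 = 13/22
  P(X=1) = 0 + 2/11 = 2/11
  P(X=2) = 7/44 + 3/44 = 5/22
H(X) = -[(13/22)·log₂(13/22) + (2/11)·log₂(2/11) + (5/22)·log₂(5/22)]
  = 0.448495 + 0.447169 + 0.485796 = 1.38146 bits

Marginal of Y (column sums):
  P(Y=0) = 23/44 + 0 + 7/44 = 15/22
  P(Y=1) = 3/44 + 2/11 + 3/44 = 7/22
H(X|Y) = Σ_y P(y)·H(X|Y=y):
  Y=0: P(Y=0) = 15/22, P(X|Y=0) = (23/30, 0, 7/30) → H(X|Y=0) = 0.783777
  Y=1: P(Y=1) = 7/22, P(X|Y=1) = (3/14, 4/7, 3/14) → H(X|Y=1) = 1.413800
H(X|Y) = (15/22)·0.783777 + (7/22)·1.413800 = 0.98424 bits

I(X;Y) = H(X) - H(X|Y) = 1.38146 - 0.98424 = 0.3972 bits

Cross-check via I(X;Y) = H(X) + H(Y) - H(X,Y): computing H(Y) from the column sums and H(X,Y) from the 6 cells in the same way gives H(Y) = 0.90239 bits and H(X,Y) = 1.88663 bits, so
I(X;Y) = 1.38146 + 0.90239 - 1.88663 = 0.3972 bits ✓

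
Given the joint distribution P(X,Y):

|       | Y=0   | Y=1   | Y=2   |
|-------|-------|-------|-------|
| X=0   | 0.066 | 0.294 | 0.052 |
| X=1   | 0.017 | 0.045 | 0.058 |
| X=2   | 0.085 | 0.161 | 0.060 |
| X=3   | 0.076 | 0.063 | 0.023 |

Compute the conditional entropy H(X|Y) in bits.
1.7472 bits

H(X|Y) = H(X,Y) - H(Y)

H(X,Y) = -Σ_{x,y} P(x,y) log₂ P(x,y). Per-cell terms -P(x,y)·log₂P(x,y):
  X=0: 0.25881, 0.51924, 0.22180
  X=1: 0.09993, 0.20133, 0.23825
  X=2: 0.30229, 0.42421, 0.24353
  X=3: 0.28256, 0.25128, 0.12517
Sum of the 12 terms: H(X,Y) = 3.1684 bits

Marginal of Y (column sums):
  P(Y=0) = 0.066 + 0.017 + 0.085 + 0.076 = 0.244
  P(Y=1) = 0.294 + 0.045 + 0.161 + 0.063 = 0.563
  P(Y=2) = 0.052 + 0.058 + 0.060 + 0.023 = 0.193
H(Y) = -[0.244·log₂(0.244) + 0.563·log₂(0.563) + 0.193·log₂(0.193)]
  = 0.49655 + 0.46661 + 0.45805 = 1.4212 bits

H(X|Y) = H(X,Y) - H(Y) = 3.1684 - 1.4212 = 1.7472 bits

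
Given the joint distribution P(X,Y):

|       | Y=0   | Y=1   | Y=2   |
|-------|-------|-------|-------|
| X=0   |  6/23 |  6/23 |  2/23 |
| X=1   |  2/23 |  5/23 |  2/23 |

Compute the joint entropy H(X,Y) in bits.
2.4092 bits

H(X,Y) = -Σ_{x,y} P(x,y) log₂ P(x,y). Per-cell terms -P(x,y)·log₂P(x,y):
  X=0: 0.5057, 0.5057, 0.3064
  X=1: 0.3064, 0.4786, 0.3064
Sum of the 6 terms: H(X,Y) = 2.4092 bits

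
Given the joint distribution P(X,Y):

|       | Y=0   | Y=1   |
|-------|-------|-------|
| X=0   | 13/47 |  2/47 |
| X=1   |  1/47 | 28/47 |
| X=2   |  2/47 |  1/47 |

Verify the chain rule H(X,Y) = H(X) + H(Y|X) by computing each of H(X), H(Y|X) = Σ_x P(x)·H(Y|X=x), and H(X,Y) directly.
H(X) = 1.2091 bits, H(Y|X) = 0.3729 bits, H(X,Y) = 1.5820 bits

Marginal of X (row sums):
  P(X=0) = 13/47 + 2/47 = 15/47
  P(X=1) = 1/47 + 28/47 = 29/47
  P(X=2) = 2/47 + 1/47 = 3/47
H(X) = -[(15/47)·log₂(15/47) + (29/47)·log₂(29/47) + (3/47)·log₂(3/47)]
  = 0.5259 + 0.4298 + 0.2534 = 1.2091 bits

H(Y|X) = Σ_x P(x)·H(Y|X=x):
  X=0: P(X=0) = 15/47, P(Y|X=0) = (13/15, 2/15) → H(Y|X=0) = 0.5665
  X=1: P(X=1) = 29/47, P(Y|X=1) = (1/29, 28/29) → H(Y|X=1) = 0.2164
  X=2: P(X=2) = 3/47, P(Y|X=2) = (2/3, 1/3) → H(Y|X=2) = 0.9183
H(Y|X) = (15/47)·0.5665 + (29/47)·0.2164 + (3/47)·0.9183 = 0.3729 bits

H(X,Y) = -Σ_{x,y} P(x,y) log₂ P(x,y). Per-cell terms -P(x,y)·log₂P(x,y):
  X=0: 0.5128, 0.1938
  X=1: 0.1182, 0.4452
  X=2: 0.1938, 0.1182
Sum of the 6 terms: H(X,Y) = 1.5820 bits

Chain rule check:
  H(X) + H(Y|X) = 1.2091 + 0.3729 = 1.5820 bits
  H(X,Y) = 1.5820 bits
✓ Chain rule verified.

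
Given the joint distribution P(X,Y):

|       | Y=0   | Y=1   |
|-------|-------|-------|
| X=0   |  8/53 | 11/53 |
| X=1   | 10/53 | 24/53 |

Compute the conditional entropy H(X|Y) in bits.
0.9296 bits

H(X|Y) = H(X,Y) - H(Y)

H(X,Y) = -Σ_{x,y} P(x,y) log₂ P(x,y). Per-cell terms -P(x,y)·log₂P(x,y):
  X=0: 0.41176, 0.47082
  X=1: 0.45396, 0.51757
Sum of the 4 terms: H(X,Y) = 1.8541 bits

Marginal of Y (column sums):
  P(Y=0) = 8/53 + 10/53 = 18/53
  P(Y=1) = 11/53 + 24/53 = 35/53
H(Y) = -[(18/53)·log₂(18/53) + (35/53)·log₂(35/53)]
  = 0.52913 + 0.39533 = 0.9245 bits

H(X|Y) = H(X,Y) - H(Y) = 1.8541 - 0.9245 = 0.9296 bits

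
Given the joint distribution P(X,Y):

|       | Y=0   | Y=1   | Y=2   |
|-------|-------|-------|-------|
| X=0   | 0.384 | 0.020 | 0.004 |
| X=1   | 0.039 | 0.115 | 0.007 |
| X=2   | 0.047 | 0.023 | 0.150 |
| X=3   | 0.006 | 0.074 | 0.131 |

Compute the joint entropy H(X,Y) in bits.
2.7159 bits

H(X,Y) = -Σ_{x,y} P(x,y) log₂ P(x,y). Per-cell terms -P(x,y)·log₂P(x,y):
  X=0: 0.53024, 0.11288, 0.03186
  X=1: 0.18253, 0.35883, 0.05011
  X=2: 0.20733, 0.12517, 0.41054
  X=3: 0.04428, 0.27797, 0.38414
Sum of the 12 terms: H(X,Y) = 2.7159 bits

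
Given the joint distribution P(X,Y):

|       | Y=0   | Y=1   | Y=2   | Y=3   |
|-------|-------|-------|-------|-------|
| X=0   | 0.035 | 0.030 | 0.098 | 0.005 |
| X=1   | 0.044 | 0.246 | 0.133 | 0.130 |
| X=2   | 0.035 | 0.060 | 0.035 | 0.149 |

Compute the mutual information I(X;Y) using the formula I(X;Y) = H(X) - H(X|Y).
0.1838 bits

I(X;Y) = H(X) - H(X|Y)

Marginal of X (row sums):
  P(X=0) = 0.035 + 0.030 + 0.098 + 0.005 = 0.168
  P(X=1) = 0.044 + 0.246 + 0.133 + 0.130 = 0.553
  P(X=2) = 0.035 + 0.060 + 0.035 + 0.149 = 0.279
H(X) = -[0.168·log₂(0.168) + 0.553·log₂(0.553) + 0.279·log₂(0.279)]
  = 0.432342 + 0.472621 + 0.513824 = 1.41879 bits

Marginal of Y (column sums):
  P(Y=0) = 0.035 + 0.044 + 0.035 = 0.114
  P(Y=1) = 0.030 + 0.246 + 0.060 = 0.336
  P(Y=2) = 0.098 + 0.133 + 0.035 = 0.266
  P(Y=3) = 0.005 + 0.130 + 0.149 = 0.284
H(X|Y) = Σ_y P(y)·H(X|Y=y):
  Y=0: P(Y=0) = 0.114, P(X|Y=0) = (35/114, 22/57, 35/114) → H(X|Y=0) = 1.576181
  Y=1: P(Y=1) = 0.336, P(X|Y=1) = (5/56, 41/56, 5/28) → H(X|Y=1) = 1.084345
  Y=2: P(Y=2) = 0.266, P(X|Y=2) = (7/19, 1/2, 5/38) → H(X|Y=2) = 1.415737
  Y=3: P(Y=3) = 0.284, P(X|Y=3) = (5/284, 65/142, 149/284) → H(X|Y=3) = 1.106882
H(X|Y) = 0.114·1.576181 + 0.336·1.084345 + 0.266·1.415737 + 0.284·1.106882 = 1.23497 bits

I(X;Y) = H(X) - H(X|Y) = 1.41879 - 1.23497 = 0.1838 bits

Cross-check via I(X;Y) = H(X) + H(Y) - H(X,Y): computing H(Y) from the column sums and H(X,Y) from the 12 cells in the same way gives H(Y) = 1.90978 bits and H(X,Y) = 3.14475 bits, so
I(X;Y) = 1.41879 + 1.90978 - 3.14475 = 0.1838 bits ✓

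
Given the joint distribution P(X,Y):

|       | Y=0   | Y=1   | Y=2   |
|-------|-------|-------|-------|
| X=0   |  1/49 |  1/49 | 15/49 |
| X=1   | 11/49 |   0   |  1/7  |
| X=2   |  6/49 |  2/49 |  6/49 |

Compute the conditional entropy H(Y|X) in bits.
0.9902 bits

H(Y|X) = H(X,Y) - H(X)

H(X,Y) = -Σ_{x,y} P(x,y) log₂ P(x,y). Per-cell terms -P(x,y)·log₂P(x,y):
  X=0: 0.11459, 0.11459, 0.52280
  X=1: 0.48384, 0.00000, 0.40105
  X=2: 0.37099, 0.18836, 0.37099
  (cells with P = 0 contribute 0)
Sum of the 9 terms: H(X,Y) = 2.5672 bits

Marginal of X (row sums):
  P(X=0) = 1/49 + 1/49 + 15/49 = 17/49
  P(X=1) = 11/49 + 0 + 1/7 = 18/49
  P(X=2) = 6/49 + 2/49 + 6/49 = 2/7
H(X) = -[(17/49)·log₂(17/49) + (18/49)·log₂(18/49) + (2/7)·log₂(2/7)]
  = 0.52986 + 0.53074 + 0.51639 = 1.5770 bits

H(Y|X) = H(X,Y) - H(X) = 2.5672 - 1.5770 = 0.9902 bits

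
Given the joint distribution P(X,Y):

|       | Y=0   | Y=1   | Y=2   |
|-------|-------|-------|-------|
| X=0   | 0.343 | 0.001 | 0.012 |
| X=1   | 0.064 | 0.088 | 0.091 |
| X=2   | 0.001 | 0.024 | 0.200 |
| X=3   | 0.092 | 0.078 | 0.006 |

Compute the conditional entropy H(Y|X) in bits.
0.7929 bits

H(Y|X) = H(X,Y) - H(X)

H(X,Y) = -Σ_{x,y} P(x,y) log₂ P(x,y). Per-cell terms -P(x,y)·log₂P(x,y):
  X=0: 0.52950, 0.00997, 0.07657
  X=1: 0.25381, 0.30856, 0.31468
  X=2: 0.00997, 0.12914, 0.46439
  X=3: 0.31668, 0.28707, 0.04428
Sum of the 12 terms: H(X,Y) = 2.7446 bits

Marginal of X (row sums):
  P(X=0) = 0.343 + 0.001 + 0.012 = 0.356
  P(X=1) = 0.064 + 0.088 + 0.091 = 0.243
  P(X=2) = 0.001 + 0.024 + 0.200 = 0.225
  P(X=3) = 0.092 + 0.078 + 0.006 = 0.176
H(X) = -[0.356·log₂(0.356) + 0.243·log₂(0.243) + 0.225·log₂(0.225) + 0.176·log₂(0.176)]
  = 0.53046 + 0.49596 + 0.48420 + 0.44112 = 1.9517 bits

H(Y|X) = H(X,Y) - H(X) = 2.7446 - 1.9517 = 0.7929 bits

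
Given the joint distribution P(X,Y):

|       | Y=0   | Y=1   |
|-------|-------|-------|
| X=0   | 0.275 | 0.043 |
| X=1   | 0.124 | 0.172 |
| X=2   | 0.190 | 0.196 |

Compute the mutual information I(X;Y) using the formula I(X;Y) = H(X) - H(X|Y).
0.1190 bits

I(X;Y) = H(X) - H(X|Y)

Marginal of X (row sums):
  P(X=0) = 0.275 + 0.043 = 0.318
  P(X=1) = 0.124 + 0.172 = 0.296
  P(X=2) = 0.190 + 0.196 = 0.386
H(X) = -[0.318·log₂(0.318) + 0.296·log₂(0.296) + 0.386·log₂(0.386)]
  = 0.525623 + 0.519874 + 0.530104 = 1.57560 bits

Marginal of Y (column sums):
  P(Y=0) = 0.275 + 0.124 + 0.190 = 0.589
  P(Y=1) = 0.043 + 0.172 + 0.196 = 0.411
H(X|Y) = Σ_y P(y)·H(X|Y=y):
  Y=0: P(Y=0) = 0.589, P(X|Y=0) = (275/589, 4/19, 10/31) → H(X|Y=0) = 1.512825
  Y=1: P(Y=1) = 0.411, P(X|Y=1) = (43/411, 172/411, 196/411) → H(X|Y=1) = 1.376109
H(X|Y) = 0.589·1.512825 + 0.411·1.376109 = 1.45663 bits

I(X;Y) = H(X) - H(X|Y) = 1.57560 - 1.45663 = 0.1190 bits

Cross-check via I(X;Y) = H(X) + H(Y) - H(X,Y): computing H(Y) from the column sums and H(X,Y) from the 6 cells in the same way gives H(Y) = 0.97702 bits and H(X,Y) = 2.43366 bits, so
I(X;Y) = 1.57560 + 0.97702 - 2.43366 = 0.1190 bits ✓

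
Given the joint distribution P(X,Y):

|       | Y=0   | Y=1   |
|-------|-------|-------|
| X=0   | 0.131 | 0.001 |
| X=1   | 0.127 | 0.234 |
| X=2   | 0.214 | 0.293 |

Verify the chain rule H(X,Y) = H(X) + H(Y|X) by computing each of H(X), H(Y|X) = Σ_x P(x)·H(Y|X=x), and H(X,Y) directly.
H(X) = 1.4131 bits, H(Y|X) = 0.8443 bits, H(X,Y) = 2.2574 bits

Marginal of X (row sums):
  P(X=0) = 0.131 + 0.001 = 0.132
  P(X=1) = 0.127 + 0.234 = 0.361
  P(X=2) = 0.214 + 0.293 = 0.507
H(X) = -[0.132·log₂(0.132) + 0.361·log₂(0.361) + 0.507·log₂(0.507)]
  = 0.38562 + 0.53064 + 0.49683 = 1.4131 bits

H(Y|X) = Σ_x P(x)·H(Y|X=x):
  X=0: P(X=0) = 0.132, P(Y|X=0) = (131/132, 1/132) → H(Y|X=0) = 0.06425
  X=1: P(X=1) = 0.361, P(Y|X=1) = (127/361, 234/361) → H(Y|X=1) = 0.93567
  X=2: P(X=2) = 0.507, P(Y|X=2) = (214/507, 293/507) → H(Y|X=2) = 0.98241
H(Y|X) = 0.132·0.06425 + 0.361·0.93567 + 0.507·0.98241 = 0.8443 bits

H(X,Y) = -Σ_{x,y} P(x,y) log₂ P(x,y). Per-cell terms -P(x,y)·log₂P(x,y):
  X=0: 0.38414, 0.00997
  X=1: 0.37809, 0.49033
  X=2: 0.47600, 0.51891
Sum of the 6 terms: H(X,Y) = 2.2574 bits

Chain rule check:
  H(X) + H(Y|X) = 1.4131 + 0.8443 = 2.2574 bits
  H(X,Y) = 2.2574 bits
✓ Chain rule verified.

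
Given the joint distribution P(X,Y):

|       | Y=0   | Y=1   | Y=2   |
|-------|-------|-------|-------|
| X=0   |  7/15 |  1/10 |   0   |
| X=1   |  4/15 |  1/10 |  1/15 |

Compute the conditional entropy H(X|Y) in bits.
0.8935 bits

H(X|Y) = H(X,Y) - H(Y)

H(X,Y) = -Σ_{x,y} P(x,y) log₂ P(x,y). Per-cell terms -P(x,y)·log₂P(x,y):
  X=0: 0.5131, 0.3322, 0.0000
  X=1: 0.5085, 0.3322, 0.2605
  (cells with P = 0 contribute 0)
Sum of the 6 terms: H(X,Y) = 1.9465 bits

Marginal of Y (column sums):
  P(Y=0) = 7/15 + 4/15 = 11/15
  P(Y=1) = 1/10 + 1/10 = 1/5
  P(Y=2) = 0 + 1/15 = 1/15
H(Y) = -[(11/15)·log₂(11/15) + (1/5)·log₂(1/5) + (1/15)·log₂(1/15)]
  = 0.3281 + 0.4644 + 0.2605 = 1.0530 bits

H(X|Y) = H(X,Y) - H(Y) = 1.9465 - 1.0530 = 0.8935 bits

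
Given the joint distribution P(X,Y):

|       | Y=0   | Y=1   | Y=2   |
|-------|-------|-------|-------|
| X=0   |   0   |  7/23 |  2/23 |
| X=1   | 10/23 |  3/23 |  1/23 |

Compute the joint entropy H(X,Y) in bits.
1.9311 bits

H(X,Y) = -Σ_{x,y} P(x,y) log₂ P(x,y). Per-cell terms -P(x,y)·log₂P(x,y):
  X=0: 0.0000, 0.5223, 0.3064
  X=1: 0.5224, 0.3833, 0.1967
  (cells with P = 0 contribute 0)
Sum of the 6 terms: H(X,Y) = 1.9311 bits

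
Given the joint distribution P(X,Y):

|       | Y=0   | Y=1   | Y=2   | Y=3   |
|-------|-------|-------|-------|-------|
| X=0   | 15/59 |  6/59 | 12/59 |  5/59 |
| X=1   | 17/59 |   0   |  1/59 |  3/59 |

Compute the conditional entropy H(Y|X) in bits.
1.5030 bits

H(Y|X) = H(X,Y) - H(X)

H(X,Y) = -Σ_{x,y} P(x,y) log₂ P(x,y). Per-cell terms -P(x,y)·log₂P(x,y):
  X=0: 0.502310, 0.335357, 0.467325, 0.301756
  X=1: 0.517255, 0.000000, 0.099706, 0.218526
  (cells with P = 0 contribute 0)
Sum of the 8 terms: H(X,Y) = 2.442235 bits

Marginal of X (row sums):
  P(X=0) = 15/59 + 6/59 + 12/59 + 5/59 = 38/59
  P(X=1) = 17/59 + 0 + 1/59 + 3/59 = 21/59
H(X) = -[(38/59)·log₂(38/59) + (21/59)·log₂(21/59)]
  = 0.408800 + 0.530455 = 0.939255 bits

H(Y|X) = H(X,Y) - H(X) = 2.442235 - 0.939255 = 1.5030 bits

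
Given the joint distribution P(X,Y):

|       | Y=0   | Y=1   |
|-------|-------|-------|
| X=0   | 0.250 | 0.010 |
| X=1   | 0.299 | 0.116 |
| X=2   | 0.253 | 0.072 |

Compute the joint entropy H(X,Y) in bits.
2.2227 bits

H(X,Y) = -Σ_{x,y} P(x,y) log₂ P(x,y). Per-cell terms -P(x,y)·log₂P(x,y):
  X=0: 0.50000, 0.06644
  X=1: 0.52079, 0.36051
  X=2: 0.50165, 0.27330
Sum of the 6 terms: H(X,Y) = 2.2227 bits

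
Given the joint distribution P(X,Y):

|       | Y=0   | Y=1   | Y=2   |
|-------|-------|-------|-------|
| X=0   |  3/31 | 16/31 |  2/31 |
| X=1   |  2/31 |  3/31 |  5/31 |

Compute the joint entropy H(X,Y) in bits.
2.0794 bits

H(X,Y) = -Σ_{x,y} P(x,y) log₂ P(x,y). Per-cell terms -P(x,y)·log₂P(x,y):
  X=0: 0.32605, 0.49249, 0.25511
  X=1: 0.25511, 0.32605, 0.42456
Sum of the 6 terms: H(X,Y) = 2.0794 bits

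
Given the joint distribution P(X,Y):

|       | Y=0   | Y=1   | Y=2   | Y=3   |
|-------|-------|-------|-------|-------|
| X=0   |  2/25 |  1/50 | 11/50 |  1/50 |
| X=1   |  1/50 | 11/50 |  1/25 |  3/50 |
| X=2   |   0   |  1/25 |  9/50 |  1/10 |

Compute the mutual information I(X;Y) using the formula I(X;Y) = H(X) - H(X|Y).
0.4134 bits

I(X;Y) = H(X) - H(X|Y)

Marginal of X (row sums):
  P(X=0) = 2/25 + 1/50 + 11/50 + 1/50 = 17/50
  P(X=1) = 1/50 + 11/50 + 1/25 + 3/50 = 17/50
  P(X=2) = 0 + 1/25 + 9/50 + 1/10 = 8/25
H(X) = -[(17/50)·log₂(17/50) + (17/50)·log₂(17/50) + (8/25)·log₂(8/25)]
  = 0.529174 + 0.529174 + 0.526034 = 1.58438 bits

Marginal of Y (column sums):
  P(Y=0) = 2/25 + 1/50 + 0 = 1/10
  P(Y=1) = 1/50 + 11/50 + 1/25 = 7/25
  P(Y=2) = 11/50 + 1/25 + 9/50 = 11/25
  P(Y=3) = 1/50 + 3/50 + 1/10 = 9/50
H(X|Y) = Σ_y P(y)·H(X|Y=y):
  Y=0: P(Y=0) = 1/10, P(X|Y=0) = (4/5, 1/5, 0) → H(X|Y=0) = 0.721928
  Y=1: P(Y=1) = 7/25, P(X|Y=1) = (1/14, 11/14, 1/7) → H(X|Y=1) = 0.946373
  Y=2: P(Y=2) = 11/25, P(X|Y=2) = (1/2, 1/11, 9/22) → H(X|Y=2) = 1.342019
  Y=3: P(Y=3) = 9/50, P(X|Y=3) = (1/9, 1/3, 5/9) → H(X|Y=3) = 1.351644
H(X|Y) = (1/10)·0.721928 + (7/25)·0.946373 + (11/25)·1.342019 + (9/50)·1.351644 = 1.17096 bits

I(X;Y) = H(X) - H(X|Y) = 1.58438 - 1.17096 = 0.4134 bits

Cross-check via I(X;Y) = H(X) + H(Y) - H(X,Y): computing H(Y) from the column sums and H(X,Y) from the 12 cells in the same way gives H(Y) = 1.81287 bits and H(X,Y) = 2.98383 bits, so
I(X;Y) = 1.58438 + 1.81287 - 2.98383 = 0.4134 bits ✓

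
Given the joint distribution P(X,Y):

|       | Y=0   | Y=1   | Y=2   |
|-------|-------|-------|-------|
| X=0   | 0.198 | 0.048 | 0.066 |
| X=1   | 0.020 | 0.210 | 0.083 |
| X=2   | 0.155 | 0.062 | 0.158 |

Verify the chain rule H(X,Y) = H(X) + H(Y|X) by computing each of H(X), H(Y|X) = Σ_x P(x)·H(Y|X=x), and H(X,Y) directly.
H(X) = 1.5794 bits, H(Y|X) = 1.3222 bits, H(X,Y) = 2.9016 bits

Marginal of X (row sums):
  P(X=0) = 0.198 + 0.048 + 0.066 = 0.312
  P(X=1) = 0.020 + 0.210 + 0.083 = 0.313
  P(X=2) = 0.155 + 0.062 + 0.158 = 0.375
H(X) = -[0.312·log₂(0.312) + 0.313·log₂(0.313) + 0.375·log₂(0.375)]
  = 0.5243 + 0.5245 + 0.5306 = 1.5794 bits

H(Y|X) = Σ_x P(x)·H(Y|X=x):
  X=0: P(X=0) = 0.312, P(Y|X=0) = (33/52, 2/13, 11/52) → H(Y|X=0) = 1.3058
  X=1: P(X=1) = 0.313, P(Y|X=1) = (20/313, 210/313, 83/313) → H(Y|X=1) = 1.1477
  X=2: P(X=2) = 0.375, P(Y|X=2) = (31/75, 62/375, 158/375) → H(Y|X=2) = 1.4815
H(Y|X) = 0.312·1.3058 + 0.313·1.1477 + 0.375·1.4815 = 1.3222 bits

H(X,Y) = -Σ_{x,y} P(x,y) log₂ P(x,y). Per-cell terms -P(x,y)·log₂P(x,y):
  X=0: 0.4626, 0.2103, 0.2588
  X=1: 0.1129, 0.4728, 0.2980
  X=2: 0.4169, 0.2487, 0.4206
Sum of the 9 terms: H(X,Y) = 2.9016 bits

Chain rule check:
  H(X) + H(Y|X) = 1.5794 + 1.3222 = 2.9016 bits
  H(X,Y) = 2.9016 bits
✓ Chain rule verified.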